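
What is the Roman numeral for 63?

Convert 63 to Roman numerals:
  63 contains 1×50 (L)
  13 contains 1×10 (X)
  3 contains 3×1 (III)

LXIII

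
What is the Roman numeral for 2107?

Convert 2107 to Roman numerals:
  2107 contains 2×1000 (MM)
  107 contains 1×100 (C)
  7 contains 1×5 (V)
  2 contains 2×1 (II)

MMCVII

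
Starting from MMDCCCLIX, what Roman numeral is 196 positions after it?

MMDCCCLIX = 2859
2859 + 196 = 3055

MMMLV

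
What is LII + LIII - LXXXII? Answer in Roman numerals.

LII = 52, LIII = 53, LXXXII = 82
52 + 53 = 105
105 - 82 = 23

XXIII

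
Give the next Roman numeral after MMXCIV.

MMXCIV = 2094; next is 2095

MMXCV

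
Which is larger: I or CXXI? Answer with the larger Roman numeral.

I = 1
CXXI = 121
121 is larger

CXXI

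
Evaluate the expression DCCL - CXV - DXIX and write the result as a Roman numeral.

DCCL = 750, CXV = 115, DXIX = 519
750 - 115 = 635
635 - 519 = 116

CXVI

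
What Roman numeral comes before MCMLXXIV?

MCMLXXIV = 1974, so the previous integer is 1974 - 1 = 1973

MCMLXXIII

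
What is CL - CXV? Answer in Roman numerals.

CL = 150
CXV = 115
150 - 115 = 35

XXXV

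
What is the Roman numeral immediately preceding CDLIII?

CDLIII = 453, so the previous integer is 453 - 1 = 452

CDLII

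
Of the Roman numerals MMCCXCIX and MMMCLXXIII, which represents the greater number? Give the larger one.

MMCCXCIX = 2299
MMMCLXXIII = 3173
3173 is larger

MMMCLXXIII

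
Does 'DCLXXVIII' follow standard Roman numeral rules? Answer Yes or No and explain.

'DCLXXVIII': Check the rules: uses only the symbols I, V, X, L, C, D, M; no symbol is repeated more than three times in a row; V, L and D each appear at most once; no smaller symbol precedes a larger one (values never increase from left to right). Value: D (500) + C (100) + L (50) + X (10) + X (10) + V (5) + I (1) + I (1) + I (1) = 678. So it is a valid standard Roman numeral.

Yes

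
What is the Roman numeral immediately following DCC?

DCC = 700, so the next integer is 700 + 1 = 701

DCCI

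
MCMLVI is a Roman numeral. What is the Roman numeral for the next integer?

MCMLVI = 1956, so the next integer is 1956 + 1 = 1957

MCMLVII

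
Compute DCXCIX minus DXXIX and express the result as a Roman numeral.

DCXCIX = 699
DXXIX = 529
699 - 529 = 170

CLXX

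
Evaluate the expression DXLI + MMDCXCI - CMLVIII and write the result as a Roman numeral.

DXLI = 541, MMDCXCI = 2691, CMLVIII = 958
541 + 2691 = 3232
3232 - 958 = 2274

MMCCLXXIV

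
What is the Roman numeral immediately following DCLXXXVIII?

DCLXXXVIII = 688; next is 689

DCLXXXIX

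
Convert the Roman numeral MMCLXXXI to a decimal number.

MMCLXXXI: M=1000, M=1000, C=100, L=50, X=10, X=10, X=10, I=1
1000 + 1000 + 100 + 50 + 10 + 10 + 10 + 1 = 2181

2181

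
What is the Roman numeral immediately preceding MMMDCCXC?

MMMDCCXC = 3790, so the previous integer is 3790 - 1 = 3789

MMMDCCLXXXIX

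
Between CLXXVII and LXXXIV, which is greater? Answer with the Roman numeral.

CLXXVII = 177
LXXXIV = 84
177 is larger

CLXXVII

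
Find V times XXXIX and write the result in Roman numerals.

V = 5
XXXIX = 39
5 × 39 = 195

CXCV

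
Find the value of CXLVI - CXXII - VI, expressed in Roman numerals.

CXLVI = 146, CXXII = 122, VI = 6
146 - 122 = 24
24 - 6 = 18

XVIII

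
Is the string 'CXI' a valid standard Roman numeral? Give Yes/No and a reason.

'CXI': Check the rules: uses only the symbols I, V, X, L, C, D, M; no symbol is repeated more than three times in a row; V, L and D each appear at most once; no smaller symbol precedes a larger one (values never increase from left to right). Value: C (100) + X (10) + I (1) = 111. So it is a valid standard Roman numeral.

Yes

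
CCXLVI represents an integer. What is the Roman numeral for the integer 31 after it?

CCXLVI = 246
246 + 31 = 277

CCLXXVII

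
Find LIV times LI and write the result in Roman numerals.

LIV = 54
LI = 51
54 × 51 = 2754

MMDCCLIV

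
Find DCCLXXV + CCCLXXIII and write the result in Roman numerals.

DCCLXXV = 775
CCCLXXIII = 373
775 + 373 = 1148

MCXLVIII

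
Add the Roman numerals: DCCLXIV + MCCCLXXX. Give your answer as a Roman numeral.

DCCLXIV = 764
MCCCLXXX = 1380
764 + 1380 = 2144

MMCXLIV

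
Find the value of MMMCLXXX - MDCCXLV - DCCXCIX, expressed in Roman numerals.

MMMCLXXX = 3180, MDCCXLV = 1745, DCCXCIX = 799
3180 - 1745 = 1435
1435 - 799 = 636

DCXXXVI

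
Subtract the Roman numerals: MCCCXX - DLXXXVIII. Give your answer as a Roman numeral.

MCCCXX = 1320
DLXXXVIII = 588
1320 - 588 = 732

DCCXXXII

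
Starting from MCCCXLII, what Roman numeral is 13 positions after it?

MCCCXLII = 1342
1342 + 13 = 1355

MCCCLV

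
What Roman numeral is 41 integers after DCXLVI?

DCXLVI = 646
646 + 41 = 687

DCLXXXVII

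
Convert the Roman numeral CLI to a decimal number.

CLI: C=100, L=50, I=1
100 + 50 + 1 = 151

151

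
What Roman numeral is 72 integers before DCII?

DCII = 602
602 - 72 = 530

DXXX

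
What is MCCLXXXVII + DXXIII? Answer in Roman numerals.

MCCLXXXVII = 1287
DXXIII = 523
1287 + 523 = 1810

MDCCCX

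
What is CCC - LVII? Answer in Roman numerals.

CCC = 300
LVII = 57
300 - 57 = 243

CCXLIII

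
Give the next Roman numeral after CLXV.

CLXV = 165; next is 166

CLXVI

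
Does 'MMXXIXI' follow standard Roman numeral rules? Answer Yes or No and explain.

'MMXXIXI': I cannot come right after the subtractive pair IX: once I is subtracted in IX, the next symbol must be smaller than I

No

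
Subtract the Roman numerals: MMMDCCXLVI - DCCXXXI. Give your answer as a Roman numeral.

MMMDCCXLVI = 3746
DCCXXXI = 731
3746 - 731 = 3015

MMMXV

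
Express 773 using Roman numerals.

Convert 773 to Roman numerals:
  773 contains 1×500 (D)
  273 contains 2×100 (CC)
  73 contains 1×50 (L)
  23 contains 2×10 (XX)
  3 contains 3×1 (III)

DCCLXXIII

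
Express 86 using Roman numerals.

Convert 86 to Roman numerals:
  86 contains 1×50 (L)
  36 contains 3×10 (XXX)
  6 contains 1×5 (V)
  1 contains 1×1 (I)

LXXXVI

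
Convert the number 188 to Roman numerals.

Convert 188 to Roman numerals:
  188 contains 1×100 (C)
  88 contains 1×50 (L)
  38 contains 3×10 (XXX)
  8 contains 1×5 (V)
  3 contains 3×1 (III)

CLXXXVIII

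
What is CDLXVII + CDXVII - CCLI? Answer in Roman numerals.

CDLXVII = 467, CDXVII = 417, CCLI = 251
467 + 417 = 884
884 - 251 = 633

DCXXXIII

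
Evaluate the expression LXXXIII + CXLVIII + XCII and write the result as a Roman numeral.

LXXXIII = 83, CXLVIII = 148, XCII = 92
83 + 148 = 231
231 + 92 = 323

CCCXXIII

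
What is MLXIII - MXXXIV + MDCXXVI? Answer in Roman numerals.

MLXIII = 1063, MXXXIV = 1034, MDCXXVI = 1626
1063 - 1034 = 29
29 + 1626 = 1655

MDCLV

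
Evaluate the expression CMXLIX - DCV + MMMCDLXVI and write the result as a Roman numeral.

CMXLIX = 949, DCV = 605, MMMCDLXVI = 3466
949 - 605 = 344
344 + 3466 = 3810

MMMDCCCX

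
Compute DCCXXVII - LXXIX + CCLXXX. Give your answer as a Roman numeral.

DCCXXVII = 727, LXXIX = 79, CCLXXX = 280
727 - 79 = 648
648 + 280 = 928

CMXXVIII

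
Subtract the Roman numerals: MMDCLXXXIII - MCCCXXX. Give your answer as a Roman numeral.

MMDCLXXXIII = 2683
MCCCXXX = 1330
2683 - 1330 = 1353

MCCCLIII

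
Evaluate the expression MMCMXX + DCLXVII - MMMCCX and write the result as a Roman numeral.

MMCMXX = 2920, DCLXVII = 667, MMMCCX = 3210
2920 + 667 = 3587
3587 - 3210 = 377

CCCLXXVII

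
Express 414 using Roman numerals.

Convert 414 to Roman numerals:
  414 contains 1×400 (CD)
  14 contains 1×10 (X)
  4 contains 1×4 (IV)

CDXIV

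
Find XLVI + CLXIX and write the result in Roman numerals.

XLVI = 46
CLXIX = 169
46 + 169 = 215

CCXV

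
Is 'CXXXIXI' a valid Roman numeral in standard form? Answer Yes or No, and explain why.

'CXXXIXI': I cannot come right after the subtractive pair IX: once I is subtracted in IX, the next symbol must be smaller than I

No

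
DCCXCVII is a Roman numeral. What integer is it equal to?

DCCXCVII: D=500, C=100, C=100, XC=90, V=5, I=1, I=1
500 + 100 + 100 + 90 + 5 + 1 + 1 = 797

797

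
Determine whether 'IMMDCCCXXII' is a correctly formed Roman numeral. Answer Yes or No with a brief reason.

'IMMDCCCXXII': Invalid subtractive combination: IM

No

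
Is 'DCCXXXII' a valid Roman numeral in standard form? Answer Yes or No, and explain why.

'DCCXXXII': Check the rules: uses only the symbols I, V, X, L, C, D, M; no symbol is repeated more than three times in a row; V, L and D each appear at most once; no smaller symbol precedes a larger one (values never increase from left to right). Value: D (500) + C (100) + C (100) + X (10) + X (10) + X (10) + I (1) + I (1) = 732. So it is a valid standard Roman numeral.

Yes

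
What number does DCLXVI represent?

DCLXVI: D=500, C=100, L=50, X=10, V=5, I=1
500 + 100 + 50 + 10 + 5 + 1 = 666

666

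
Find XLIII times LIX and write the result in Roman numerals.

XLIII = 43
LIX = 59
43 × 59 = 2537

MMDXXXVII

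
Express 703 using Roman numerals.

Convert 703 to Roman numerals:
  703 contains 1×500 (D)
  203 contains 2×100 (CC)
  3 contains 3×1 (III)

DCCIII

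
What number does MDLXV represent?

MDLXV: M=1000, D=500, L=50, X=10, V=5
1000 + 500 + 50 + 10 + 5 = 1565

1565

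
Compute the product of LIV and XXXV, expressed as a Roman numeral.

LIV = 54
XXXV = 35
54 × 35 = 1890

MDCCCXC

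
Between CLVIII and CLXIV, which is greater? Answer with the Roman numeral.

CLVIII = 158
CLXIV = 164
164 is larger

CLXIV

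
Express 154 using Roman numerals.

Convert 154 to Roman numerals:
  154 contains 1×100 (C)
  54 contains 1×50 (L)
  4 contains 1×4 (IV)

CLIV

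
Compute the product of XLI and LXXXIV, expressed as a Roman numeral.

XLI = 41
LXXXIV = 84
41 × 84 = 3444

MMMCDXLIV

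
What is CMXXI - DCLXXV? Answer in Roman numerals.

CMXXI = 921
DCLXXV = 675
921 - 675 = 246

CCXLVI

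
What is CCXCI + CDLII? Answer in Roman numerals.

CCXCI = 291
CDLII = 452
291 + 452 = 743

DCCXLIII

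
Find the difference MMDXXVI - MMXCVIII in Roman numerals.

MMDXXVI = 2526
MMXCVIII = 2098
2526 - 2098 = 428

CDXXVIII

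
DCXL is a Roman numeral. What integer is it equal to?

DCXL: D=500, C=100, XL=40
500 + 100 + 40 = 640

640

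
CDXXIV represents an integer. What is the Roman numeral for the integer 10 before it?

CDXXIV = 424
424 - 10 = 414

CDXIV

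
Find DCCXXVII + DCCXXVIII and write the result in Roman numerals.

DCCXXVII = 727
DCCXXVIII = 728
727 + 728 = 1455

MCDLV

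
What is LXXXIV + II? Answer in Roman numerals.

LXXXIV = 84
II = 2
84 + 2 = 86

LXXXVI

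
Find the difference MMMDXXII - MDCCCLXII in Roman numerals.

MMMDXXII = 3522
MDCCCLXII = 1862
3522 - 1862 = 1660

MDCLX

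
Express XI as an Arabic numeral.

XI: X=10, I=1
10 + 1 = 11

11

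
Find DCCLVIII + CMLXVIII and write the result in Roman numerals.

DCCLVIII = 758
CMLXVIII = 968
758 + 968 = 1726

MDCCXXVI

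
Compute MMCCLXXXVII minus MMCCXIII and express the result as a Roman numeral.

MMCCLXXXVII = 2287
MMCCXIII = 2213
2287 - 2213 = 74

LXXIV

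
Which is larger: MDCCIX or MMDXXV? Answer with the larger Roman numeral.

MDCCIX = 1709
MMDXXV = 2525
2525 is larger

MMDXXV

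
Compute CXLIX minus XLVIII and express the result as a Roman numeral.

CXLIX = 149
XLVIII = 48
149 - 48 = 101

CI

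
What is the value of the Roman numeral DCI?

DCI: D=500, C=100, I=1
500 + 100 + 1 = 601

601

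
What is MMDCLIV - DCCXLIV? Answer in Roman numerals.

MMDCLIV = 2654
DCCXLIV = 744
2654 - 744 = 1910

MCMX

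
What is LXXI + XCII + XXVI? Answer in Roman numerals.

LXXI = 71, XCII = 92, XXVI = 26
71 + 92 = 163
163 + 26 = 189

CLXXXIX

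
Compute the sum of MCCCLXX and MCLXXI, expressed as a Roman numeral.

MCCCLXX = 1370
MCLXXI = 1171
1370 + 1171 = 2541

MMDXLI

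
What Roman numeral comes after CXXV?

CXXV = 125; next is 126

CXXVI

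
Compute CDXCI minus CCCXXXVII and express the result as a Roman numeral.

CDXCI = 491
CCCXXXVII = 337
491 - 337 = 154

CLIV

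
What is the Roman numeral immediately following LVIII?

LVIII = 58, so the next integer is 58 + 1 = 59

LIX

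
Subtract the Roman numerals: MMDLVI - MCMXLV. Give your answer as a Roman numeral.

MMDLVI = 2556
MCMXLV = 1945
2556 - 1945 = 611

DCXI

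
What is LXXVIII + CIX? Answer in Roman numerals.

LXXVIII = 78
CIX = 109
78 + 109 = 187

CLXXXVII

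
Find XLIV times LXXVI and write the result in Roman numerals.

XLIV = 44
LXXVI = 76
44 × 76 = 3344

MMMCCCXLIV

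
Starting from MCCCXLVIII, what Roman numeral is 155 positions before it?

MCCCXLVIII = 1348
1348 - 155 = 1193

MCXCIII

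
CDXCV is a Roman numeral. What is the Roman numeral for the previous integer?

CDXCV = 495, so the previous integer is 495 - 1 = 494

CDXCIV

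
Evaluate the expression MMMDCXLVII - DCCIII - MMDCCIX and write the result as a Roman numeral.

MMMDCXLVII = 3647, DCCIII = 703, MMDCCIX = 2709
3647 - 703 = 2944
2944 - 2709 = 235

CCXXXV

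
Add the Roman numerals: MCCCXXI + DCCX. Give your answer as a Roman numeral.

MCCCXXI = 1321
DCCX = 710
1321 + 710 = 2031

MMXXXI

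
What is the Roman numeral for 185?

Convert 185 to Roman numerals:
  185 contains 1×100 (C)
  85 contains 1×50 (L)
  35 contains 3×10 (XXX)
  5 contains 1×5 (V)

CLXXXV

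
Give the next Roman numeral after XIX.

XIX = 19, so the next integer is 19 + 1 = 20

XX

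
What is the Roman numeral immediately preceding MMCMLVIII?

MMCMLVIII = 2958; previous is 2957

MMCMLVII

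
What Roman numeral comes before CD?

CD = 400, so the previous integer is 400 - 1 = 399

CCCXCIX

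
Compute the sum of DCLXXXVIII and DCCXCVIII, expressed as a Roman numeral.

DCLXXXVIII = 688
DCCXCVIII = 798
688 + 798 = 1486

MCDLXXXVI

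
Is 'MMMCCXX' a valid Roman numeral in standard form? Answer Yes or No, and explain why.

'MMMCCXX': Check the rules: uses only the symbols I, V, X, L, C, D, M; no symbol is repeated more than three times in a row; V, L and D each appear at most once; no smaller symbol precedes a larger one (values never increase from left to right). Value: M (1000) + M (1000) + M (1000) + C (100) + C (100) + X (10) + X (10) = 3220. So it is a valid standard Roman numeral.

Yes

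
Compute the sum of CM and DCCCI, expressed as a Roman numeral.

CM = 900
DCCCI = 801
900 + 801 = 1701

MDCCI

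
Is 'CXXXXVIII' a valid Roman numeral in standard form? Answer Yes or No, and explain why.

'CXXXXVIII': More than 3 consecutive X's

No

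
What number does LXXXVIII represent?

LXXXVIII: L=50, X=10, X=10, X=10, V=5, I=1, I=1, I=1
50 + 10 + 10 + 10 + 5 + 1 + 1 + 1 = 88

88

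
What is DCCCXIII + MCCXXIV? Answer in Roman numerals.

DCCCXIII = 813
MCCXXIV = 1224
813 + 1224 = 2037

MMXXXVII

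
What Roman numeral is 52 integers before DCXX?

DCXX = 620
620 - 52 = 568

DLXVIII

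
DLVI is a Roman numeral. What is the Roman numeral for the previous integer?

DLVI = 556; previous is 555

DLV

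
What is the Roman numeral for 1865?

Convert 1865 to Roman numerals:
  1865 contains 1×1000 (M)
  865 contains 1×500 (D)
  365 contains 3×100 (CCC)
  65 contains 1×50 (L)
  15 contains 1×10 (X)
  5 contains 1×5 (V)

MDCCCLXV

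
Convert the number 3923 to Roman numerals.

Convert 3923 to Roman numerals:
  3923 contains 3×1000 (MMM)
  923 contains 1×900 (CM)
  23 contains 2×10 (XX)
  3 contains 3×1 (III)

MMMCMXXIII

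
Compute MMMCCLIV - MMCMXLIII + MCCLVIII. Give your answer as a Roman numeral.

MMMCCLIV = 3254, MMCMXLIII = 2943, MCCLVIII = 1258
3254 - 2943 = 311
311 + 1258 = 1569

MDLXIX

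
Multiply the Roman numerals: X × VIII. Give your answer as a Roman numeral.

X = 10
VIII = 8
10 × 8 = 80

LXXX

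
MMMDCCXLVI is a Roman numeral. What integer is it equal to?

MMMDCCXLVI: M=1000, M=1000, M=1000, D=500, C=100, C=100, XL=40, V=5, I=1
1000 + 1000 + 1000 + 500 + 100 + 100 + 40 + 5 + 1 = 3746

3746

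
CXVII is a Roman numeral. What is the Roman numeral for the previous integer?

CXVII = 117, so the previous integer is 117 - 1 = 116

CXVI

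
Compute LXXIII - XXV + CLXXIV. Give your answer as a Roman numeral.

LXXIII = 73, XXV = 25, CLXXIV = 174
73 - 25 = 48
48 + 174 = 222

CCXXII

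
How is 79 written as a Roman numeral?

Convert 79 to Roman numerals:
  79 contains 1×50 (L)
  29 contains 2×10 (XX)
  9 contains 1×9 (IX)

LXXIX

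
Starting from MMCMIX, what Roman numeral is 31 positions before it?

MMCMIX = 2909
2909 - 31 = 2878

MMDCCCLXXVIII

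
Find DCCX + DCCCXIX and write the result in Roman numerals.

DCCX = 710
DCCCXIX = 819
710 + 819 = 1529

MDXXIX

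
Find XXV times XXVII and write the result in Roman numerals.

XXV = 25
XXVII = 27
25 × 27 = 675

DCLXXV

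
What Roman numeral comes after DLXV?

DLXV = 565, so the next integer is 565 + 1 = 566

DLXVI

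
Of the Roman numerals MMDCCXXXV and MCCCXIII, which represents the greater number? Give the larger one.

MMDCCXXXV = 2735
MCCCXIII = 1313
2735 is larger

MMDCCXXXV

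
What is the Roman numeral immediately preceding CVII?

CVII = 107, so the previous integer is 107 - 1 = 106

CVI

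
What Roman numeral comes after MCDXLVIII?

MCDXLVIII = 1448; next is 1449

MCDXLIX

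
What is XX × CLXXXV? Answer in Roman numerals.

XX = 20
CLXXXV = 185
20 × 185 = 3700

MMMDCC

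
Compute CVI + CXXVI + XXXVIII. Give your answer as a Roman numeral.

CVI = 106, CXXVI = 126, XXXVIII = 38
106 + 126 = 232
232 + 38 = 270

CCLXX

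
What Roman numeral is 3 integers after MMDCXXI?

MMDCXXI = 2621
2621 + 3 = 2624

MMDCXXIV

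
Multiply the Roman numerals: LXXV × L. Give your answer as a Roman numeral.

LXXV = 75
L = 50
75 × 50 = 3750

MMMDCCL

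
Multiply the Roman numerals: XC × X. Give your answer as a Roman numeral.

XC = 90
X = 10
90 × 10 = 900

CM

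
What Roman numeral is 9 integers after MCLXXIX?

MCLXXIX = 1179
1179 + 9 = 1188

MCLXXXVIII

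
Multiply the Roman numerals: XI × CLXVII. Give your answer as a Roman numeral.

XI = 11
CLXVII = 167
11 × 167 = 1837

MDCCCXXXVII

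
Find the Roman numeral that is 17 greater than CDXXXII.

CDXXXII = 432
432 + 17 = 449

CDXLIX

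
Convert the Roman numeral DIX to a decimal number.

DIX: D=500, IX=9
500 + 9 = 509

509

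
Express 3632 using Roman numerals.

Convert 3632 to Roman numerals:
  3632 contains 3×1000 (MMM)
  632 contains 1×500 (D)
  132 contains 1×100 (C)
  32 contains 3×10 (XXX)
  2 contains 2×1 (II)

MMMDCXXXII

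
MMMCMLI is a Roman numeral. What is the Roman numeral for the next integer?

MMMCMLI = 3951; next is 3952

MMMCMLII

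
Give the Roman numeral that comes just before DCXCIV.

DCXCIV = 694; previous is 693

DCXCIII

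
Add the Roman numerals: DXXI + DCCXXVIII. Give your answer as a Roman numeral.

DXXI = 521
DCCXXVIII = 728
521 + 728 = 1249

MCCXLIX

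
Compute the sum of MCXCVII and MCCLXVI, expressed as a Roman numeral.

MCXCVII = 1197
MCCLXVI = 1266
1197 + 1266 = 2463

MMCDLXIII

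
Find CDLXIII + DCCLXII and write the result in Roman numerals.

CDLXIII = 463
DCCLXII = 762
463 + 762 = 1225

MCCXXV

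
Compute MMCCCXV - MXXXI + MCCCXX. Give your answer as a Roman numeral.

MMCCCXV = 2315, MXXXI = 1031, MCCCXX = 1320
2315 - 1031 = 1284
1284 + 1320 = 2604

MMDCIV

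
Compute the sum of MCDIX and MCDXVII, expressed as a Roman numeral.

MCDIX = 1409
MCDXVII = 1417
1409 + 1417 = 2826

MMDCCCXXVI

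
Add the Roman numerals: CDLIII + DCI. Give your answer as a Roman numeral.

CDLIII = 453
DCI = 601
453 + 601 = 1054

MLIV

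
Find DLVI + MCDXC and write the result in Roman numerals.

DLVI = 556
MCDXC = 1490
556 + 1490 = 2046

MMXLVI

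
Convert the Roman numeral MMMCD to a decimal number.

MMMCD: M=1000, M=1000, M=1000, CD=400
1000 + 1000 + 1000 + 400 = 3400

3400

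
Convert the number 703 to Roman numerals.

Convert 703 to Roman numerals:
  703 contains 1×500 (D)
  203 contains 2×100 (CC)
  3 contains 3×1 (III)

DCCIII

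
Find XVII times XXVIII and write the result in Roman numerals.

XVII = 17
XXVIII = 28
17 × 28 = 476

CDLXXVI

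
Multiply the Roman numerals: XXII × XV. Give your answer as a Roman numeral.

XXII = 22
XV = 15
22 × 15 = 330

CCCXXX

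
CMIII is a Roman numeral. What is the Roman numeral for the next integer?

CMIII = 903; next is 904

CMIV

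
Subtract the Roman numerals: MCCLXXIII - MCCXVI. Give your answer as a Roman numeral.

MCCLXXIII = 1273
MCCXVI = 1216
1273 - 1216 = 57

LVII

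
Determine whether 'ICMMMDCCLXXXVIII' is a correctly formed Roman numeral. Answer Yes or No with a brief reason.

'ICMMMDCCLXXXVIII': Invalid subtractive combination: IC

No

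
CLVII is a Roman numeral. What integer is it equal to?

CLVII: C=100, L=50, V=5, I=1, I=1
100 + 50 + 5 + 1 + 1 = 157

157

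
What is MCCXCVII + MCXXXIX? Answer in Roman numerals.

MCCXCVII = 1297
MCXXXIX = 1139
1297 + 1139 = 2436

MMCDXXXVI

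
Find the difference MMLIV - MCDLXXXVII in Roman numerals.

MMLIV = 2054
MCDLXXXVII = 1487
2054 - 1487 = 567

DLXVII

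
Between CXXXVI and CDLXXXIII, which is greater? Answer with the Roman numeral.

CXXXVI = 136
CDLXXXIII = 483
483 is larger

CDLXXXIII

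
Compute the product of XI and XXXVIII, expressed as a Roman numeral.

XI = 11
XXXVIII = 38
11 × 38 = 418

CDXVIII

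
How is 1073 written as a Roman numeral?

Convert 1073 to Roman numerals:
  1073 contains 1×1000 (M)
  73 contains 1×50 (L)
  23 contains 2×10 (XX)
  3 contains 3×1 (III)

MLXXIII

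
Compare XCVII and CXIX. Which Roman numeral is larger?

XCVII = 97
CXIX = 119
119 is larger

CXIX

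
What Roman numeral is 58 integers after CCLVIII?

CCLVIII = 258
258 + 58 = 316

CCCXVI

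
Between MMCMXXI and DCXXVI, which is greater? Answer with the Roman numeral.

MMCMXXI = 2921
DCXXVI = 626
2921 is larger

MMCMXXI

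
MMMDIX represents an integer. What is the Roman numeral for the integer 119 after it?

MMMDIX = 3509
3509 + 119 = 3628

MMMDCXXVIII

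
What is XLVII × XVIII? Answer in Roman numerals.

XLVII = 47
XVIII = 18
47 × 18 = 846

DCCCXLVI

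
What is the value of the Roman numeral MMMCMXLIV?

MMMCMXLIV: M=1000, M=1000, M=1000, CM=900, XL=40, IV=4
1000 + 1000 + 1000 + 900 + 40 + 4 = 3944

3944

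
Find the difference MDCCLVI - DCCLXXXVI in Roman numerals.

MDCCLVI = 1756
DCCLXXXVI = 786
1756 - 786 = 970

CMLXX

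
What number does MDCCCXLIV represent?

MDCCCXLIV: M=1000, D=500, C=100, C=100, C=100, XL=40, IV=4
1000 + 500 + 100 + 100 + 100 + 40 + 4 = 1844

1844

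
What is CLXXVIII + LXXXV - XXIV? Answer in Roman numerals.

CLXXVIII = 178, LXXXV = 85, XXIV = 24
178 + 85 = 263
263 - 24 = 239

CCXXXIX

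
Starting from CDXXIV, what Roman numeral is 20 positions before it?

CDXXIV = 424
424 - 20 = 404

CDIV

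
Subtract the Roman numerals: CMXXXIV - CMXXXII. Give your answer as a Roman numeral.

CMXXXIV = 934
CMXXXII = 932
934 - 932 = 2

II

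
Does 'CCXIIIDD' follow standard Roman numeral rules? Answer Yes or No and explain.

'CCXIIIDD': D should not appear more than once

No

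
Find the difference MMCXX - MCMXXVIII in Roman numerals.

MMCXX = 2120
MCMXXVIII = 1928
2120 - 1928 = 192

CXCII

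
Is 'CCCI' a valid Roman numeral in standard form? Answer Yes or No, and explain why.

'CCCI': Check the rules: uses only the symbols I, V, X, L, C, D, M; no symbol is repeated more than three times in a row; V, L and D each appear at most once; no smaller symbol precedes a larger one (values never increase from left to right). Value: C (100) + C (100) + C (100) + I (1) = 301. So it is a valid standard Roman numeral.

Yes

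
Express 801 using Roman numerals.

Convert 801 to Roman numerals:
  801 contains 1×500 (D)
  301 contains 3×100 (CCC)
  1 contains 1×1 (I)

DCCCI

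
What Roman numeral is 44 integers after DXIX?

DXIX = 519
519 + 44 = 563

DLXIII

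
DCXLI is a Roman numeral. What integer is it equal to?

DCXLI: D=500, C=100, XL=40, I=1
500 + 100 + 40 + 1 = 641

641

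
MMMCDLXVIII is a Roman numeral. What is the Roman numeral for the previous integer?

MMMCDLXVIII = 3468; previous is 3467

MMMCDLXVII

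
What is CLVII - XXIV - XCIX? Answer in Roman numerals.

CLVII = 157, XXIV = 24, XCIX = 99
157 - 24 = 133
133 - 99 = 34

XXXIV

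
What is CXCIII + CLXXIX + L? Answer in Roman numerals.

CXCIII = 193, CLXXIX = 179, L = 50
193 + 179 = 372
372 + 50 = 422

CDXXII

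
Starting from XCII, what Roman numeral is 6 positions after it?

XCII = 92
92 + 6 = 98

XCVIII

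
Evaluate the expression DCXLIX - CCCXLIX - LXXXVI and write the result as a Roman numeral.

DCXLIX = 649, CCCXLIX = 349, LXXXVI = 86
649 - 349 = 300
300 - 86 = 214

CCXIV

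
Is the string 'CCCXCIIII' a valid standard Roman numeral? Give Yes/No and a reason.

'CCCXCIIII': More than 3 consecutive I's

No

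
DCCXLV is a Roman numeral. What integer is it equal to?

DCCXLV: D=500, C=100, C=100, XL=40, V=5
500 + 100 + 100 + 40 + 5 = 745

745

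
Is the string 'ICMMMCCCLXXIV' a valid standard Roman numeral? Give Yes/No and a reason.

'ICMMMCCCLXXIV': Invalid subtractive combination: IC

No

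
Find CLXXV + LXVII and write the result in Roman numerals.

CLXXV = 175
LXVII = 67
175 + 67 = 242

CCXLII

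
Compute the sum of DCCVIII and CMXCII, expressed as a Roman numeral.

DCCVIII = 708
CMXCII = 992
708 + 992 = 1700

MDCC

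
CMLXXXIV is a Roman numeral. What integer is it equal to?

CMLXXXIV: CM=900, L=50, X=10, X=10, X=10, IV=4
900 + 50 + 10 + 10 + 10 + 4 = 984

984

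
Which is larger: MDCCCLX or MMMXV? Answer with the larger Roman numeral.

MDCCCLX = 1860
MMMXV = 3015
3015 is larger

MMMXV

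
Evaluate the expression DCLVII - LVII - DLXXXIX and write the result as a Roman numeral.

DCLVII = 657, LVII = 57, DLXXXIX = 589
657 - 57 = 600
600 - 589 = 11

XI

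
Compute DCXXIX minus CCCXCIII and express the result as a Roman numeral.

DCXXIX = 629
CCCXCIII = 393
629 - 393 = 236

CCXXXVI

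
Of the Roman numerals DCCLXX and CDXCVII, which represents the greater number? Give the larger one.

DCCLXX = 770
CDXCVII = 497
770 is larger

DCCLXX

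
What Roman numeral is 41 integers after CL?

CL = 150
150 + 41 = 191

CXCI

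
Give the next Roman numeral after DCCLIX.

DCCLIX = 759; next is 760

DCCLX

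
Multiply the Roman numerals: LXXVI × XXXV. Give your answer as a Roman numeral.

LXXVI = 76
XXXV = 35
76 × 35 = 2660

MMDCLX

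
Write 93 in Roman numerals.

Convert 93 to Roman numerals:
  93 contains 1×90 (XC)
  3 contains 3×1 (III)

XCIII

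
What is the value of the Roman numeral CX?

CX: C=100, X=10
100 + 10 = 110

110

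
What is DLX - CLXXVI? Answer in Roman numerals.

DLX = 560
CLXXVI = 176
560 - 176 = 384

CCCLXXXIV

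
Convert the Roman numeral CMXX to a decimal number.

CMXX: CM=900, X=10, X=10
900 + 10 + 10 = 920

920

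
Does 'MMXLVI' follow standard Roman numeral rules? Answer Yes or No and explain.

'MMXLVI': Check the rules: uses only the symbols I, V, X, L, C, D, M; no symbol is repeated more than three times in a row; V, L and D each appear at most once; the only place a smaller symbol precedes a larger one is the allowed subtractive pair XL, the symbol right after such a pair (if any) is smaller than the pair's first symbol, and otherwise the values never increase from left to right. Value: M (1000) + M (1000) + XL (40) + V (5) + I (1) = 2046. So it is a valid standard Roman numeral.

Yes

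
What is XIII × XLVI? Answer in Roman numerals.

XIII = 13
XLVI = 46
13 × 46 = 598

DXCVIII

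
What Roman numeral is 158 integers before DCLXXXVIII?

DCLXXXVIII = 688
688 - 158 = 530

DXXX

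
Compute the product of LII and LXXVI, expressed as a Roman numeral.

LII = 52
LXXVI = 76
52 × 76 = 3952

MMMCMLII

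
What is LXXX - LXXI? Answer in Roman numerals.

LXXX = 80
LXXI = 71
80 - 71 = 9

IX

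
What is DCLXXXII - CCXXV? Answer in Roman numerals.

DCLXXXII = 682
CCXXV = 225
682 - 225 = 457

CDLVII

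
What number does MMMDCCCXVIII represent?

MMMDCCCXVIII: M=1000, M=1000, M=1000, D=500, C=100, C=100, C=100, X=10, V=5, I=1, I=1, I=1
1000 + 1000 + 1000 + 500 + 100 + 100 + 100 + 10 + 5 + 1 + 1 + 1 = 3818

3818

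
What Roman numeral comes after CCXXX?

CCXXX = 230, so the next integer is 230 + 1 = 231

CCXXXI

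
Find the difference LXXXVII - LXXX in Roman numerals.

LXXXVII = 87
LXXX = 80
87 - 80 = 7

VII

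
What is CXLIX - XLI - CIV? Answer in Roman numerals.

CXLIX = 149, XLI = 41, CIV = 104
149 - 41 = 108
108 - 104 = 4

IV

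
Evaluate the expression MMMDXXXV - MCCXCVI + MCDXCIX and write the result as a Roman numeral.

MMMDXXXV = 3535, MCCXCVI = 1296, MCDXCIX = 1499
3535 - 1296 = 2239
2239 + 1499 = 3738

MMMDCCXXXVIII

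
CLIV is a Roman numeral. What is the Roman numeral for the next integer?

CLIV = 154; next is 155

CLV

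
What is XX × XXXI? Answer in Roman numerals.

XX = 20
XXXI = 31
20 × 31 = 620

DCXX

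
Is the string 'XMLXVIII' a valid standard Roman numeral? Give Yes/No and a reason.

'XMLXVIII': Invalid subtractive combination: XM

No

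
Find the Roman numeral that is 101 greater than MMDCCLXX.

MMDCCLXX = 2770
2770 + 101 = 2871

MMDCCCLXXI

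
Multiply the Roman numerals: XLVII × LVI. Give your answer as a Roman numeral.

XLVII = 47
LVI = 56
47 × 56 = 2632

MMDCXXXII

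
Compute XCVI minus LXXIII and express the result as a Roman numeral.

XCVI = 96
LXXIII = 73
96 - 73 = 23

XXIII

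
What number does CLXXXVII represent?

CLXXXVII: C=100, L=50, X=10, X=10, X=10, V=5, I=1, I=1
100 + 50 + 10 + 10 + 10 + 5 + 1 + 1 = 187

187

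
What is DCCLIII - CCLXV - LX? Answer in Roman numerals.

DCCLIII = 753, CCLXV = 265, LX = 60
753 - 265 = 488
488 - 60 = 428

CDXXVIII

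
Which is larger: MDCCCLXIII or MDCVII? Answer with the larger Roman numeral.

MDCCCLXIII = 1863
MDCVII = 1607
1863 is larger

MDCCCLXIII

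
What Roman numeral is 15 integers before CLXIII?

CLXIII = 163
163 - 15 = 148

CXLVIII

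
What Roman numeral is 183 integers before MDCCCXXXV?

MDCCCXXXV = 1835
1835 - 183 = 1652

MDCLII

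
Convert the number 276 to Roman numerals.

Convert 276 to Roman numerals:
  276 contains 2×100 (CC)
  76 contains 1×50 (L)
  26 contains 2×10 (XX)
  6 contains 1×5 (V)
  1 contains 1×1 (I)

CCLXXVI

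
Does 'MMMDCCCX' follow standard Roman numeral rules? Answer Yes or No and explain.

'MMMDCCCX': Check the rules: uses only the symbols I, V, X, L, C, D, M; no symbol is repeated more than three times in a row; V, L and D each appear at most once; no smaller symbol precedes a larger one (values never increase from left to right). Value: M (1000) + M (1000) + M (1000) + D (500) + C (100) + C (100) + C (100) + X (10) = 3810. So it is a valid standard Roman numeral.

Yes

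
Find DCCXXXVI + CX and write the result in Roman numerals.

DCCXXXVI = 736
CX = 110
736 + 110 = 846

DCCCXLVI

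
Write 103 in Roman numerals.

Convert 103 to Roman numerals:
  103 contains 1×100 (C)
  3 contains 3×1 (III)

CIII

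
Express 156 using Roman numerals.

Convert 156 to Roman numerals:
  156 contains 1×100 (C)
  56 contains 1×50 (L)
  6 contains 1×5 (V)
  1 contains 1×1 (I)

CLVI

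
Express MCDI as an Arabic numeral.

MCDI: M=1000, CD=400, I=1
1000 + 400 + 1 = 1401

1401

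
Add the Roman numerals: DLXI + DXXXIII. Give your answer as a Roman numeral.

DLXI = 561
DXXXIII = 533
561 + 533 = 1094

MXCIV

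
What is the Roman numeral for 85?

Convert 85 to Roman numerals:
  85 contains 1×50 (L)
  35 contains 3×10 (XXX)
  5 contains 1×5 (V)

LXXXV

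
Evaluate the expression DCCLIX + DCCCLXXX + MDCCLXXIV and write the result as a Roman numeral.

DCCLIX = 759, DCCCLXXX = 880, MDCCLXXIV = 1774
759 + 880 = 1639
1639 + 1774 = 3413

MMMCDXIII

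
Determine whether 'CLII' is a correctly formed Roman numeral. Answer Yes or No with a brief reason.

'CLII': Check the rules: uses only the symbols I, V, X, L, C, D, M; no symbol is repeated more than three times in a row; V, L and D each appear at most once; no smaller symbol precedes a larger one (values never increase from left to right). Value: C (100) + L (50) + I (1) + I (1) = 152. So it is a valid standard Roman numeral.

Yes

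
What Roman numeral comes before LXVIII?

LXVIII = 68, so the previous integer is 68 - 1 = 67

LXVII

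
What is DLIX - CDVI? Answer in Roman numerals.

DLIX = 559
CDVI = 406
559 - 406 = 153

CLIII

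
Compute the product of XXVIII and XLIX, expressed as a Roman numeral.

XXVIII = 28
XLIX = 49
28 × 49 = 1372

MCCCLXXII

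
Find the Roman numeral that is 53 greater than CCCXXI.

CCCXXI = 321
321 + 53 = 374

CCCLXXIV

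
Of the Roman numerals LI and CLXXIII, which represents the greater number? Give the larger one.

LI = 51
CLXXIII = 173
173 is larger

CLXXIII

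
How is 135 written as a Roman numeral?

Convert 135 to Roman numerals:
  135 contains 1×100 (C)
  35 contains 3×10 (XXX)
  5 contains 1×5 (V)

CXXXV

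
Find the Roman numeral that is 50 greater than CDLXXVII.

CDLXXVII = 477
477 + 50 = 527

DXXVII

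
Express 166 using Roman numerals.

Convert 166 to Roman numerals:
  166 contains 1×100 (C)
  66 contains 1×50 (L)
  16 contains 1×10 (X)
  6 contains 1×5 (V)
  1 contains 1×1 (I)

CLXVI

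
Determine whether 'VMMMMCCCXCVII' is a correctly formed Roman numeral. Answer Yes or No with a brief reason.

'VMMMMCCCXCVII': More than 3 consecutive M's

No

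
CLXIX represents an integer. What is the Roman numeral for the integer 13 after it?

CLXIX = 169
169 + 13 = 182

CLXXXII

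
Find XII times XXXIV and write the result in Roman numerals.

XII = 12
XXXIV = 34
12 × 34 = 408

CDVIII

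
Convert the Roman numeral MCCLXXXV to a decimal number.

MCCLXXXV: M=1000, C=100, C=100, L=50, X=10, X=10, X=10, V=5
1000 + 100 + 100 + 50 + 10 + 10 + 10 + 5 = 1285

1285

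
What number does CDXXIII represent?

CDXXIII: CD=400, X=10, X=10, I=1, I=1, I=1
400 + 10 + 10 + 1 + 1 + 1 = 423

423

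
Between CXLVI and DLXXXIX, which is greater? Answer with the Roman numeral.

CXLVI = 146
DLXXXIX = 589
589 is larger

DLXXXIX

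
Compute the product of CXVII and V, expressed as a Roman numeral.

CXVII = 117
V = 5
117 × 5 = 585

DLXXXV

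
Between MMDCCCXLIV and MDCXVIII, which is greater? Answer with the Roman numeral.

MMDCCCXLIV = 2844
MDCXVIII = 1618
2844 is larger

MMDCCCXLIV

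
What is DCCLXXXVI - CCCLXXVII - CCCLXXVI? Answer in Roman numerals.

DCCLXXXVI = 786, CCCLXXVII = 377, CCCLXXVI = 376
786 - 377 = 409
409 - 376 = 33

XXXIII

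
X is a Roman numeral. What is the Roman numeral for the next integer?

X = 10, so the next integer is 10 + 1 = 11

XI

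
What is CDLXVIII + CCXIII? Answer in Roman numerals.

CDLXVIII = 468
CCXIII = 213
468 + 213 = 681

DCLXXXI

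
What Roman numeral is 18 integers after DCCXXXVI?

DCCXXXVI = 736
736 + 18 = 754

DCCLIV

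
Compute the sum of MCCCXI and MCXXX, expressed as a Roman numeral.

MCCCXI = 1311
MCXXX = 1130
1311 + 1130 = 2441

MMCDXLI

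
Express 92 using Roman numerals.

Convert 92 to Roman numerals:
  92 contains 1×90 (XC)
  2 contains 2×1 (II)

XCII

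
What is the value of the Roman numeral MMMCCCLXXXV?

MMMCCCLXXXV: M=1000, M=1000, M=1000, C=100, C=100, C=100, L=50, X=10, X=10, X=10, V=5
1000 + 1000 + 1000 + 100 + 100 + 100 + 50 + 10 + 10 + 10 + 5 = 3385

3385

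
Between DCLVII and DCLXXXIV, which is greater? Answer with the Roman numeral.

DCLVII = 657
DCLXXXIV = 684
684 is larger

DCLXXXIV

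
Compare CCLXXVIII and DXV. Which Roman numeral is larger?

CCLXXVIII = 278
DXV = 515
515 is larger

DXV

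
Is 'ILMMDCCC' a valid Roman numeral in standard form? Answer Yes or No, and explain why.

'ILMMDCCC': Invalid subtractive combination: IL

No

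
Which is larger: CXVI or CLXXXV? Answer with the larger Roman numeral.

CXVI = 116
CLXXXV = 185
185 is larger

CLXXXV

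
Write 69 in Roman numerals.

Convert 69 to Roman numerals:
  69 contains 1×50 (L)
  19 contains 1×10 (X)
  9 contains 1×9 (IX)

LXIX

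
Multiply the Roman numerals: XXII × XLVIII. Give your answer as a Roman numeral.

XXII = 22
XLVIII = 48
22 × 48 = 1056

MLVI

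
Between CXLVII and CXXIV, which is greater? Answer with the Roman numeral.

CXLVII = 147
CXXIV = 124
147 is larger

CXLVII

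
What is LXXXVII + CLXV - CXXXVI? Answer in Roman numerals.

LXXXVII = 87, CLXV = 165, CXXXVI = 136
87 + 165 = 252
252 - 136 = 116

CXVI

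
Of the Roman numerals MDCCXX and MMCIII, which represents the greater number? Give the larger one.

MDCCXX = 1720
MMCIII = 2103
2103 is larger

MMCIII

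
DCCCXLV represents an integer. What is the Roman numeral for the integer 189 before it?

DCCCXLV = 845
845 - 189 = 656

DCLVI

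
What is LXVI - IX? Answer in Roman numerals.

LXVI = 66
IX = 9
66 - 9 = 57

LVII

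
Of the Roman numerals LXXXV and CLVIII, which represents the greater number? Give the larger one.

LXXXV = 85
CLVIII = 158
158 is larger

CLVIII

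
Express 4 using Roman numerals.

Convert 4 to Roman numerals:
  4 contains 1×4 (IV)

IV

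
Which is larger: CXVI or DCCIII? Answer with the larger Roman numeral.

CXVI = 116
DCCIII = 703
703 is larger

DCCIII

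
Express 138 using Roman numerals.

Convert 138 to Roman numerals:
  138 contains 1×100 (C)
  38 contains 3×10 (XXX)
  8 contains 1×5 (V)
  3 contains 3×1 (III)

CXXXVIII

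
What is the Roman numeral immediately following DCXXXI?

DCXXXI = 631, so the next integer is 631 + 1 = 632

DCXXXII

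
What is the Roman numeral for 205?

Convert 205 to Roman numerals:
  205 contains 2×100 (CC)
  5 contains 1×5 (V)

CCV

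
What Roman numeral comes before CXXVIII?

CXXVIII = 128, so the previous integer is 128 - 1 = 127

CXXVII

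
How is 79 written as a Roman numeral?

Convert 79 to Roman numerals:
  79 contains 1×50 (L)
  29 contains 2×10 (XX)
  9 contains 1×9 (IX)

LXXIX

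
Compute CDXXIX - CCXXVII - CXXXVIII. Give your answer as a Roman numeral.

CDXXIX = 429, CCXXVII = 227, CXXXVIII = 138
429 - 227 = 202
202 - 138 = 64

LXIV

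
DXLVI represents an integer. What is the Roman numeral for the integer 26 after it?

DXLVI = 546
546 + 26 = 572

DLXXII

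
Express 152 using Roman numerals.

Convert 152 to Roman numerals:
  152 contains 1×100 (C)
  52 contains 1×50 (L)
  2 contains 2×1 (II)

CLII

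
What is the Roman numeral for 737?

Convert 737 to Roman numerals:
  737 contains 1×500 (D)
  237 contains 2×100 (CC)
  37 contains 3×10 (XXX)
  7 contains 1×5 (V)
  2 contains 2×1 (II)

DCCXXXVII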